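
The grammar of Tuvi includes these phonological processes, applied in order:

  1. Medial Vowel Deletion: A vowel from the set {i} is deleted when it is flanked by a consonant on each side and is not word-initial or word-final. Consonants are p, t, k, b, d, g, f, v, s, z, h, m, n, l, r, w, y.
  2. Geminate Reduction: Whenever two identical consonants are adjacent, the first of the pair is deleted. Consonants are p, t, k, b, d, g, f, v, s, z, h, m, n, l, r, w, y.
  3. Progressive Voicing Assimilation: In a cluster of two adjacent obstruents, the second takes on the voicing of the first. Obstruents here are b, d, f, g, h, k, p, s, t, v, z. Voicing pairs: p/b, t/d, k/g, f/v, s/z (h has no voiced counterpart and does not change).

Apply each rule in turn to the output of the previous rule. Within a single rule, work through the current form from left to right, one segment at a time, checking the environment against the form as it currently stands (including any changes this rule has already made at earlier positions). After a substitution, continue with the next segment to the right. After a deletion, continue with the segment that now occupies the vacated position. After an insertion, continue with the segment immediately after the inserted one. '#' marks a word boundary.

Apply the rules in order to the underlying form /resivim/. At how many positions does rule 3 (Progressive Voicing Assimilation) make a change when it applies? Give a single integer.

1

1 Medial Vowel Deletion: [resivim] → [resvm]
2 Geminate Reduction: no change — [resvm]
3 Progressive Voicing Assimilation: [resvm] → [resfm]
Rule 3 changed 1 position(s).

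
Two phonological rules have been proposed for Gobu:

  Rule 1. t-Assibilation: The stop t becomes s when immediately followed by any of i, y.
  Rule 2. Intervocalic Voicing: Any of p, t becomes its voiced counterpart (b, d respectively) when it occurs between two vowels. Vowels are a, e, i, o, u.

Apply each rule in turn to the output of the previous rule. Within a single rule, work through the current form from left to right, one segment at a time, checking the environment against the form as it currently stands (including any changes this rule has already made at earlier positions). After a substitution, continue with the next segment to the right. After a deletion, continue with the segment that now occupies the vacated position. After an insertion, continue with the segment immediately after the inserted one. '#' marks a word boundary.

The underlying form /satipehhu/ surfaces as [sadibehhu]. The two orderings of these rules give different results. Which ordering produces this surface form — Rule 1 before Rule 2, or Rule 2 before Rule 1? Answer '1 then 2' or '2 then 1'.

2 then 1

Order 1 then 2:
  1 t-Assibilation: [satipehhu] → [sasipehhu]
  2 Intervocalic Voicing: [sasipehhu] → [sasibehhu]
  result: [sasibehhu]
Order 2 then 1:
  2 Intervocalic Voicing: [satipehhu] → [sadibehhu]
  1 t-Assibilation: no change — [sadibehhu]
  result: [sadibehhu]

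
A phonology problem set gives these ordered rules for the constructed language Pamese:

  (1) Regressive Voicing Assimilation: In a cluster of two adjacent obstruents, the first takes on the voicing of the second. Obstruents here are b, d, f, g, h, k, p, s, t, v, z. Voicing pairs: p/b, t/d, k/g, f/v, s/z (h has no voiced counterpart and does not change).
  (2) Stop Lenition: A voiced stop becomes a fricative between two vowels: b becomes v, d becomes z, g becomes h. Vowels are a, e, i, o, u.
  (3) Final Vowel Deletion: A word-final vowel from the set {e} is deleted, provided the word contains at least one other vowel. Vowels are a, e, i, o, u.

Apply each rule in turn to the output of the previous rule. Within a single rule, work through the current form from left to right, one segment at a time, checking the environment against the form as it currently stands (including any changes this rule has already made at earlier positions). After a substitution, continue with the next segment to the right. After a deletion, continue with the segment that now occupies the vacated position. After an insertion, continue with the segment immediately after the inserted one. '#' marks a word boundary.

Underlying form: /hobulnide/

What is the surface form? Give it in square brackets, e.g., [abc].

[hovulniz]

(1) Regressive Voicing Assimilation: no change — [hobulnide]
(2) Stop Lenition: [hobulnide] → [hovulnize]
(3) Final Vowel Deletion: [hovulnize] → [hovulniz]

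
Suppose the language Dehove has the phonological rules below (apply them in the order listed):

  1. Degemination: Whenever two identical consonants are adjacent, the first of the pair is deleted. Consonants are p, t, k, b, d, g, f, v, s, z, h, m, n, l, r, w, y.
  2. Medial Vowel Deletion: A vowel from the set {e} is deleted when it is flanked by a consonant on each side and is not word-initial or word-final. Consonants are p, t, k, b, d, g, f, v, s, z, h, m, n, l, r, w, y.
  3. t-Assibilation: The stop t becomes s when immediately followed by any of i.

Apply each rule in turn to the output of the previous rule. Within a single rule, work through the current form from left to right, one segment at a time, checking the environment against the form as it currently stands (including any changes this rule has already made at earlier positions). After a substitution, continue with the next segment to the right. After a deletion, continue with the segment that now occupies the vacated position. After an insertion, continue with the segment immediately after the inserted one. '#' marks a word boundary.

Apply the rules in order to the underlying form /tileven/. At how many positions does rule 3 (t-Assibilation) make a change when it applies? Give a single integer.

1 Degemination: no change — [tileven]
2 Medial Vowel Deletion: [tileven] → [tilvn]
3 t-Assibilation: [tilvn] → [silvn]
Rule 3 changed 1 position(s).

1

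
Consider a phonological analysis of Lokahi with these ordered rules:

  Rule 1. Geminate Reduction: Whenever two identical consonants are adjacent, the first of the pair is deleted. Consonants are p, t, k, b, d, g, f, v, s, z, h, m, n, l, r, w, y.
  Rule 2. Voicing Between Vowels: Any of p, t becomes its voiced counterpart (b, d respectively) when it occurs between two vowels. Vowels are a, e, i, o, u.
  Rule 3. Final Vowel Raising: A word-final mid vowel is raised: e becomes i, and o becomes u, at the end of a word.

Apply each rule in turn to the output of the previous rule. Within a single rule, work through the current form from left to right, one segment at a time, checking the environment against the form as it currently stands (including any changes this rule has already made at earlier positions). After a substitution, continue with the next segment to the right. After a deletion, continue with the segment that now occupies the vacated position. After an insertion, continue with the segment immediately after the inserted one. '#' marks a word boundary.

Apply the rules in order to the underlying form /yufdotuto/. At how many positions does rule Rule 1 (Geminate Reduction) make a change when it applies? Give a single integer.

0

Rule 1 Geminate Reduction: no change — [yufdotuto]
Rule 2 Voicing Between Vowels: [yufdotuto] → [yufdodudo]
Rule 3 Final Vowel Raising: [yufdodudo] → [yufdodudu]
Rule Rule 1 changed 0 position(s).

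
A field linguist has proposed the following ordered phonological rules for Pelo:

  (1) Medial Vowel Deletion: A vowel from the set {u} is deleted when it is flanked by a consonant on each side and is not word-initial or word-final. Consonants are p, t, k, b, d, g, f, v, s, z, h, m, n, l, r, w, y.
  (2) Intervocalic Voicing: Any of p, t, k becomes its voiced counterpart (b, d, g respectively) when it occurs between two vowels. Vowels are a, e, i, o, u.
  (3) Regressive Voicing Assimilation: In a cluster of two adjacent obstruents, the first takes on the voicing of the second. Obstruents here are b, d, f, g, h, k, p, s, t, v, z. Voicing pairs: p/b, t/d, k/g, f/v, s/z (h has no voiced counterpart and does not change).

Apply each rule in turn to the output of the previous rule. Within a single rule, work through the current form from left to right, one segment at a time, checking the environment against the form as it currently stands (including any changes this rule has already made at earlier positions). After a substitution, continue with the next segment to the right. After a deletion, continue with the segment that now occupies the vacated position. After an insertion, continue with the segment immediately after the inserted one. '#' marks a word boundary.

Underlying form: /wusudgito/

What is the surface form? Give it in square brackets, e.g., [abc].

(1) Medial Vowel Deletion: [wusudgito] → [wsdgito]
(2) Intervocalic Voicing: [wsdgito] → [wsdgido]
(3) Regressive Voicing Assimilation: [wsdgido] → [wzdgido]

[wzdgido]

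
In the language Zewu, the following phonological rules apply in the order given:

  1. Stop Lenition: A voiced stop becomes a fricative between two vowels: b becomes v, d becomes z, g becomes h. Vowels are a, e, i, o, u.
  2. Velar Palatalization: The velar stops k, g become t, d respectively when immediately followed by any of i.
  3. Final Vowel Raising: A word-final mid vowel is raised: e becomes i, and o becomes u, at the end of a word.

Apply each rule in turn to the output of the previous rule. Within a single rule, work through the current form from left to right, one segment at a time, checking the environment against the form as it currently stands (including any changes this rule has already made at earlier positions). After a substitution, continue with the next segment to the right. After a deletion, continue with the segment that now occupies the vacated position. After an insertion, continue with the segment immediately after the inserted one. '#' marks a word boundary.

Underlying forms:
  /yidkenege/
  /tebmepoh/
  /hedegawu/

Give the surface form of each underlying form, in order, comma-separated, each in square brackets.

/yidkenege/:
  1 Stop Lenition: [yidkenege] → [yidkenehe]
  2 Velar Palatalization: no change — [yidkenehe]
  3 Final Vowel Raising: [yidkenehe] → [yidkenehi]
/tebmepoh/:
  1 Stop Lenition: no change — [tebmepoh]
  2 Velar Palatalization: no change — [tebmepoh]
  3 Final Vowel Raising: no change — [tebmepoh]
/hedegawu/:
  1 Stop Lenition: [hedegawu] → [hezehawu]
  2 Velar Palatalization: no change — [hezehawu]
  3 Final Vowel Raising: no change — [hezehawu]

[yidkenehi], [tebmepoh], [hezehawu]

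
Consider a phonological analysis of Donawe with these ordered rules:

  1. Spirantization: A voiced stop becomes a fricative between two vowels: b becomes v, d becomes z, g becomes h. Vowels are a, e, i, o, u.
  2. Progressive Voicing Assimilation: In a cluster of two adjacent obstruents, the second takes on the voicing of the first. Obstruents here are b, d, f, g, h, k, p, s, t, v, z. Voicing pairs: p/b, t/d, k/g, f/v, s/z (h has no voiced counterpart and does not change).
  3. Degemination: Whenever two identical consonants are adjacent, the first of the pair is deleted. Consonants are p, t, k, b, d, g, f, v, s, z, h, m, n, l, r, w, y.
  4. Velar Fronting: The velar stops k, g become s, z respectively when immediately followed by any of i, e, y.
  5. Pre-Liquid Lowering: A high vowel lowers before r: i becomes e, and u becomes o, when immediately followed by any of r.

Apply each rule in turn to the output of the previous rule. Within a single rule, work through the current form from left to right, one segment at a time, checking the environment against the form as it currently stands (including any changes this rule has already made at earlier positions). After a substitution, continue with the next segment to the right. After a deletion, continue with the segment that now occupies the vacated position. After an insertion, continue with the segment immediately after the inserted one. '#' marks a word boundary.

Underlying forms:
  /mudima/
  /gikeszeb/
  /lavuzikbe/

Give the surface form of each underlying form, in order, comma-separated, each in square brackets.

[muzima], [ziseseb], [lavuzikpe]

/mudima/:
  1 Spirantization: [mudima] → [muzima]
  2 Progressive Voicing Assimilation: no change — [muzima]
  3 Degemination: no change — [muzima]
  4 Velar Fronting: no change — [muzima]
  5 Pre-Liquid Lowering: no change — [muzima]
/gikeszeb/:
  1 Spirantization: no change — [gikeszeb]
  2 Progressive Voicing Assimilation: [gikeszeb] → [gikesseb]
  3 Degemination: [gikesseb] → [gikeseb]
  4 Velar Fronting: [gikeseb] → [ziseseb]
  5 Pre-Liquid Lowering: no change — [ziseseb]
/lavuzikbe/:
  1 Spirantization: no change — [lavuzikbe]
  2 Progressive Voicing Assimilation: [lavuzikbe] → [lavuzikpe]
  3 Degemination: no change — [lavuzikpe]
  4 Velar Fronting: no change — [lavuzikpe]
  5 Pre-Liquid Lowering: no change — [lavuzikpe]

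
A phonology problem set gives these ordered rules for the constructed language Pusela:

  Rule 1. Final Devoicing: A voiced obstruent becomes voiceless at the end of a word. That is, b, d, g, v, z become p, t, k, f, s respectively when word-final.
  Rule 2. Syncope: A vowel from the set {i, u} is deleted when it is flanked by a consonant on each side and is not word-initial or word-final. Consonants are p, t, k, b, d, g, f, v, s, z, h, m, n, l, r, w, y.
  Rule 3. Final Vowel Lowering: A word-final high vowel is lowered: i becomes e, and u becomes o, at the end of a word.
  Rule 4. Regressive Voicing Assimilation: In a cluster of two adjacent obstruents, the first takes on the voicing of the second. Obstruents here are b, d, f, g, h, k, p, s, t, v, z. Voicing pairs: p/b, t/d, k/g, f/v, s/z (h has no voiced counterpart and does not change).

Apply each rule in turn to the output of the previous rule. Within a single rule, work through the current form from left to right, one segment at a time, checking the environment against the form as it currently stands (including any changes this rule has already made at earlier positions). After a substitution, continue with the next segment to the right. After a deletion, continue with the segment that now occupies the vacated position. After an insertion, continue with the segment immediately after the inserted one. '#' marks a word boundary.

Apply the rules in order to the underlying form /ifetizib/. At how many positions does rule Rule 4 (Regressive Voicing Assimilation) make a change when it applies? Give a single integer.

2

Rule 1 Final Devoicing: [ifetizib] → [ifetizip]
Rule 2 Syncope: [ifetizip] → [ifetzp]
Rule 3 Final Vowel Lowering: no change — [ifetzp]
Rule 4 Regressive Voicing Assimilation: [ifetzp] → [ifedsp]
Rule Rule 4 changed 2 position(s).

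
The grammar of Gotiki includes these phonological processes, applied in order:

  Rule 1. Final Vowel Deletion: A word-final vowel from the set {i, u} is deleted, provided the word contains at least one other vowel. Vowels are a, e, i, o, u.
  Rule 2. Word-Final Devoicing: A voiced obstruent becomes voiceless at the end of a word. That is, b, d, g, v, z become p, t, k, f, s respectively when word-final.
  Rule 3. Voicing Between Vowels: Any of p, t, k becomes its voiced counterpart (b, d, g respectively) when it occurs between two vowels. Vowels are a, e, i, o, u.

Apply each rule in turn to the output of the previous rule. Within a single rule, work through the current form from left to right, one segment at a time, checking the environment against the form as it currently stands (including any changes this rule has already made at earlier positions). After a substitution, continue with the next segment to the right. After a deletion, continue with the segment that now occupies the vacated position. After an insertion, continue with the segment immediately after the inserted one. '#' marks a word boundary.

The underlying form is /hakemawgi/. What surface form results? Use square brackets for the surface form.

[hagemawk]

Rule 1 Final Vowel Deletion: [hakemawgi] → [hakemawg]
Rule 2 Word-Final Devoicing: [hakemawg] → [hakemawk]
Rule 3 Voicing Between Vowels: [hakemawk] → [hagemawk]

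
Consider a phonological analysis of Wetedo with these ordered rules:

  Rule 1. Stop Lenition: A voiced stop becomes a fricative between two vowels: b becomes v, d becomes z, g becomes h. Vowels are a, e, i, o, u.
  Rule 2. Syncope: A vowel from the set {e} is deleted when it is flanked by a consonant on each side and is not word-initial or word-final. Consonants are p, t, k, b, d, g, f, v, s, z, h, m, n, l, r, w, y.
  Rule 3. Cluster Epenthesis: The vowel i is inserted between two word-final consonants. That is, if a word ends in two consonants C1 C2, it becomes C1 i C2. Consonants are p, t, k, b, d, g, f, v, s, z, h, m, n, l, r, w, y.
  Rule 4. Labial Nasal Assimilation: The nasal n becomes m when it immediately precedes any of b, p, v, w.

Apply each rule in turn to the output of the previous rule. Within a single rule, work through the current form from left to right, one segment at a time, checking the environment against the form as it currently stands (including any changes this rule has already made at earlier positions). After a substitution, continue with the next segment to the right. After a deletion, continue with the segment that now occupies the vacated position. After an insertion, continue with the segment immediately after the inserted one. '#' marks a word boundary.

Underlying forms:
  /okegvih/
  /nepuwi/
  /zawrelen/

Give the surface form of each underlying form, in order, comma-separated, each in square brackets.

[okgvih], [mpuwi], [zawrlin]

/okegvih/:
  Rule 1 Stop Lenition: no change — [okegvih]
  Rule 2 Syncope: [okegvih] → [okgvih]
  Rule 3 Cluster Epenthesis: no change — [okgvih]
  Rule 4 Labial Nasal Assimilation: no change — [okgvih]
/nepuwi/:
  Rule 1 Stop Lenition: no change — [nepuwi]
  Rule 2 Syncope: [nepuwi] → [npuwi]
  Rule 3 Cluster Epenthesis: no change — [npuwi]
  Rule 4 Labial Nasal Assimilation: [npuwi] → [mpuwi]
/zawrelen/:
  Rule 1 Stop Lenition: no change — [zawrelen]
  Rule 2 Syncope: [zawrelen] → [zawrln]
  Rule 3 Cluster Epenthesis: [zawrln] → [zawrlin]
  Rule 4 Labial Nasal Assimilation: no change — [zawrlin]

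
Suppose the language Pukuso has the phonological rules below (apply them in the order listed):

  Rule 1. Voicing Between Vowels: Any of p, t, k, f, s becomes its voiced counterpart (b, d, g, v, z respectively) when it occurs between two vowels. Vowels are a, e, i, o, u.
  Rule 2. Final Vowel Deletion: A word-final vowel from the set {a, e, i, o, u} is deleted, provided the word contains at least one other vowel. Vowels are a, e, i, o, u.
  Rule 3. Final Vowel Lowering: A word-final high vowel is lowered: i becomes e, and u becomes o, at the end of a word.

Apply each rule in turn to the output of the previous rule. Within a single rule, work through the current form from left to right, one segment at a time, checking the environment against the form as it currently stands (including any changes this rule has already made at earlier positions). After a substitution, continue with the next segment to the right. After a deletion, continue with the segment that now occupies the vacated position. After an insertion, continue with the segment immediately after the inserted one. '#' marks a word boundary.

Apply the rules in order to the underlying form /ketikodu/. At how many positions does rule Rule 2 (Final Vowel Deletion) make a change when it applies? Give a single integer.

1

Rule 1 Voicing Between Vowels: [ketikodu] → [kedigodu]
Rule 2 Final Vowel Deletion: [kedigodu] → [kedigod]
Rule 3 Final Vowel Lowering: no change — [kedigod]
Rule Rule 2 changed 1 position(s).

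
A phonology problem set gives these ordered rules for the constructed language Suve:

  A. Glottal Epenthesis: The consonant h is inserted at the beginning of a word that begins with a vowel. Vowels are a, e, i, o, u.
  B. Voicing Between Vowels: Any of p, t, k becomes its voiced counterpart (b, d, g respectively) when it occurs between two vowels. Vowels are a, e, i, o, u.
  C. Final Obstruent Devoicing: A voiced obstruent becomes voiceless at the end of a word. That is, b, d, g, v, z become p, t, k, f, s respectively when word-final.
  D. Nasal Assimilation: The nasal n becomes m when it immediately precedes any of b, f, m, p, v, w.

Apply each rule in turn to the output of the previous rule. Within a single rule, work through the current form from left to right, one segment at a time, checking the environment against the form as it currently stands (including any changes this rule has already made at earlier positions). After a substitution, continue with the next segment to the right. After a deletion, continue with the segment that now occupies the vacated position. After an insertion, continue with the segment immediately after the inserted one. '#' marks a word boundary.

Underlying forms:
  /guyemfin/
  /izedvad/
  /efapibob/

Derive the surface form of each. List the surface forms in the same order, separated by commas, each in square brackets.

[guyemfin], [hizedvat], [hefabibop]

/guyemfin/:
  A Glottal Epenthesis: no change — [guyemfin]
  B Voicing Between Vowels: no change — [guyemfin]
  C Final Obstruent Devoicing: no change — [guyemfin]
  D Nasal Assimilation: no change — [guyemfin]
/izedvad/:
  A Glottal Epenthesis: [izedvad] → [hizedvad]
  B Voicing Between Vowels: no change — [hizedvad]
  C Final Obstruent Devoicing: [hizedvad] → [hizedvat]
  D Nasal Assimilation: no change — [hizedvat]
/efapibob/:
  A Glottal Epenthesis: [efapibob] → [hefapibob]
  B Voicing Between Vowels: [hefapibob] → [hefabibob]
  C Final Obstruent Devoicing: [hefabibob] → [hefabibop]
  D Nasal Assimilation: no change — [hefabibop]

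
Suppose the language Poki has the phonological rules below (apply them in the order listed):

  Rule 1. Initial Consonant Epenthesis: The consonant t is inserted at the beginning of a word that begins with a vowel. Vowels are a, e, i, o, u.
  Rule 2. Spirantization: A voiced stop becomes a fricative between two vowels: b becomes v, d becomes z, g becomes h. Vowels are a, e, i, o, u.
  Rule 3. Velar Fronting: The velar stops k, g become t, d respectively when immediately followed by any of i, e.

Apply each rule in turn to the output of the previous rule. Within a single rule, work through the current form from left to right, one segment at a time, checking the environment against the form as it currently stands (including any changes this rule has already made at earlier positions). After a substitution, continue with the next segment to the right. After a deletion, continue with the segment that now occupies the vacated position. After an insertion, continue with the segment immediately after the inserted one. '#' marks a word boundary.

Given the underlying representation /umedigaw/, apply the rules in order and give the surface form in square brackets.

Rule 1 Initial Consonant Epenthesis: [umedigaw] → [tumedigaw]
Rule 2 Spirantization: [tumedigaw] → [tumezihaw]
Rule 3 Velar Fronting: no change — [tumezihaw]

[tumezihaw]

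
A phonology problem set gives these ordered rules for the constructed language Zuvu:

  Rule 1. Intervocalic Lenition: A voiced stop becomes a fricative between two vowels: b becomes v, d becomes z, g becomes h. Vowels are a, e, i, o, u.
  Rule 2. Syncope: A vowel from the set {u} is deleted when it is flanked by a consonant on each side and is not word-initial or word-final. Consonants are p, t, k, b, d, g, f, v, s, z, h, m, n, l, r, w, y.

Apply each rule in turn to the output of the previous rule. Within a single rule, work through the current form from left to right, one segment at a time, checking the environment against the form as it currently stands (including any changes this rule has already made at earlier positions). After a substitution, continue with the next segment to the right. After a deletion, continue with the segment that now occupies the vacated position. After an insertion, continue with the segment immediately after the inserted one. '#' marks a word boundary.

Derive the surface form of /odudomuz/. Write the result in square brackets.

Rule 1 Intervocalic Lenition: [odudomuz] → [ozuzomuz]
Rule 2 Syncope: [ozuzomuz] → [ozzomz]

[ozzomz]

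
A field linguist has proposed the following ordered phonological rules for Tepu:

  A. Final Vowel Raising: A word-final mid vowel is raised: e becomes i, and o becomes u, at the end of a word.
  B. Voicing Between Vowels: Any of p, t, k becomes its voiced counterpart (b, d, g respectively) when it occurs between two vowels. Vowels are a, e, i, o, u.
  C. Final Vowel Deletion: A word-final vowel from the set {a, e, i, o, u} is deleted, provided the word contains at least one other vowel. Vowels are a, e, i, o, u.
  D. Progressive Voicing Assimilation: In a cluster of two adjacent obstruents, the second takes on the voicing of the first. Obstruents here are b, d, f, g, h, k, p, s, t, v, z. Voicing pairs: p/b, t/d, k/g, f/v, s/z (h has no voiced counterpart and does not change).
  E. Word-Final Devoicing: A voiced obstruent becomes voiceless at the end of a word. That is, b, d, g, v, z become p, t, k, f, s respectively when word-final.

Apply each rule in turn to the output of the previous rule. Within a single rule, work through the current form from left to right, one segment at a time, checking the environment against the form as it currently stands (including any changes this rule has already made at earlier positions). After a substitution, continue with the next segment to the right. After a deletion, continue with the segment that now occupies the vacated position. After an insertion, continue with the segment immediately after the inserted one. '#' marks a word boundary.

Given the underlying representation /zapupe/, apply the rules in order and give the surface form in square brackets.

A Final Vowel Raising: [zapupe] → [zapupi]
B Voicing Between Vowels: [zapupi] → [zabubi]
C Final Vowel Deletion: [zabubi] → [zabub]
D Progressive Voicing Assimilation: no change — [zabub]
E Word-Final Devoicing: [zabub] → [zabup]

[zabup]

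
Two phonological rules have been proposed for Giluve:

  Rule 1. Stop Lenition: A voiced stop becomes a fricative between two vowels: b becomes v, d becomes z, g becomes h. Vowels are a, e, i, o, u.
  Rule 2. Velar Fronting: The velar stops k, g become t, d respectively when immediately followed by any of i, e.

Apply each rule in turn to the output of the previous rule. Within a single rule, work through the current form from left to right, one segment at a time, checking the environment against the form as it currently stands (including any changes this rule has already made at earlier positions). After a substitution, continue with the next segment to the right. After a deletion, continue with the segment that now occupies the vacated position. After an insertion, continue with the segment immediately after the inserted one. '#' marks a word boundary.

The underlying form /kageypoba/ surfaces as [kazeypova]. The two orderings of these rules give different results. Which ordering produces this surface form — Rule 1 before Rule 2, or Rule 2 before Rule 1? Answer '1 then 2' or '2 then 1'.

Order 1 then 2:
  1 Stop Lenition: [kageypoba] → [kaheypova]
  2 Velar Fronting: no change — [kaheypova]
  result: [kaheypova]
Order 2 then 1:
  2 Velar Fronting: [kageypoba] → [kadeypoba]
  1 Stop Lenition: [kadeypoba] → [kazeypova]
  result: [kazeypova]

2 then 1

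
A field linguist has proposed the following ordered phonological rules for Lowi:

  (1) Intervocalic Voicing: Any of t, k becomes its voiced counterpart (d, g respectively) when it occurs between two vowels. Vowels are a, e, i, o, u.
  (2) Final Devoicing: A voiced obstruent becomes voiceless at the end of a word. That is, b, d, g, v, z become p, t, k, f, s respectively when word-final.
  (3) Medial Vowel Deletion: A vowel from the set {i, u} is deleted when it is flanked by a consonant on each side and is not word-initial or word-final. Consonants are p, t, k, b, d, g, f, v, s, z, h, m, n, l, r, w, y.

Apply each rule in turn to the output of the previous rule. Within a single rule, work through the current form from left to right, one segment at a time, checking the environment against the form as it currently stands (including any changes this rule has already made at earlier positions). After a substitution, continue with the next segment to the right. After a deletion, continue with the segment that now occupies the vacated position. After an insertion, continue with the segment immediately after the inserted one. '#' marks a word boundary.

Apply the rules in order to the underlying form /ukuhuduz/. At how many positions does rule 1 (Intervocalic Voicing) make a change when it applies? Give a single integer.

(1) Intervocalic Voicing: [ukuhuduz] → [uguhuduz]
(2) Final Devoicing: [uguhuduz] → [uguhudus]
(3) Medial Vowel Deletion: [uguhudus] → [ughds]
Rule 1 changed 1 position(s).

1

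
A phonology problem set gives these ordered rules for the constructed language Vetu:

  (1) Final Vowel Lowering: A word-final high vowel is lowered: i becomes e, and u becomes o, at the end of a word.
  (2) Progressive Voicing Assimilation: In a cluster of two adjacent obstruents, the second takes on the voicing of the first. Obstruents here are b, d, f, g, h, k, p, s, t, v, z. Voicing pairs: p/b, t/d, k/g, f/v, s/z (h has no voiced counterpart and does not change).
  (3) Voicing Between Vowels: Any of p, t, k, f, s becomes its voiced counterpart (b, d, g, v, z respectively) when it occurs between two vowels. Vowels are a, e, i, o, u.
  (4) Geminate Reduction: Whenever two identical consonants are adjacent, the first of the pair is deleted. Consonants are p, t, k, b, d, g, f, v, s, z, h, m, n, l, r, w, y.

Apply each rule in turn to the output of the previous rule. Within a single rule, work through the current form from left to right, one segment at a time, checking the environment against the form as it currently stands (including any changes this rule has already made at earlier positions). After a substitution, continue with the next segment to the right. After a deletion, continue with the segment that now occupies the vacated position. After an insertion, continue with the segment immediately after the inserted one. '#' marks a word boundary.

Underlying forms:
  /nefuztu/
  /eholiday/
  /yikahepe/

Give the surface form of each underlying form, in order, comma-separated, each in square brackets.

/nefuztu/:
  (1) Final Vowel Lowering: [nefuztu] → [nefuzto]
  (2) Progressive Voicing Assimilation: [nefuzto] → [nefuzdo]
  (3) Voicing Between Vowels: [nefuzdo] → [nevuzdo]
  (4) Geminate Reduction: no change — [nevuzdo]
/eholiday/:
  (1) Final Vowel Lowering: no change — [eholiday]
  (2) Progressive Voicing Assimilation: no change — [eholiday]
  (3) Voicing Between Vowels: no change — [eholiday]
  (4) Geminate Reduction: no change — [eholiday]
/yikahepe/:
  (1) Final Vowel Lowering: no change — [yikahepe]
  (2) Progressive Voicing Assimilation: no change — [yikahepe]
  (3) Voicing Between Vowels: [yikahepe] → [yigahebe]
  (4) Geminate Reduction: no change — [yigahebe]

[nevuzdo], [eholiday], [yigahebe]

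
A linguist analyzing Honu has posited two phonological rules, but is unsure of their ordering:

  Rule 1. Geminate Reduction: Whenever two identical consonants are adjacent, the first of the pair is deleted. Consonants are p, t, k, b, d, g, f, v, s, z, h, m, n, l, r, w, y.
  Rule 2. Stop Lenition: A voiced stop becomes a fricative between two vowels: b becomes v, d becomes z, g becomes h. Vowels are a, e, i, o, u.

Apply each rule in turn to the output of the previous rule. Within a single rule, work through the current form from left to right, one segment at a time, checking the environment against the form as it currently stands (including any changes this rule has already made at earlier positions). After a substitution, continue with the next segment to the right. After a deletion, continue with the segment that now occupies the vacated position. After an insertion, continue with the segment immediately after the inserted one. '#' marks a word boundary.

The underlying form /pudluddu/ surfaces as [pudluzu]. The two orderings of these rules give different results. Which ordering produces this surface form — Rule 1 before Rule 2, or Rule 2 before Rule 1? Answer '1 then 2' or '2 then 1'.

1 then 2

Order 1 then 2:
  1 Geminate Reduction: [pudluddu] → [pudludu]
  2 Stop Lenition: [pudludu] → [pudluzu]
  result: [pudluzu]
Order 2 then 1:
  2 Stop Lenition: no change — [pudluddu]
  1 Geminate Reduction: [pudluddu] → [pudludu]
  result: [pudludu]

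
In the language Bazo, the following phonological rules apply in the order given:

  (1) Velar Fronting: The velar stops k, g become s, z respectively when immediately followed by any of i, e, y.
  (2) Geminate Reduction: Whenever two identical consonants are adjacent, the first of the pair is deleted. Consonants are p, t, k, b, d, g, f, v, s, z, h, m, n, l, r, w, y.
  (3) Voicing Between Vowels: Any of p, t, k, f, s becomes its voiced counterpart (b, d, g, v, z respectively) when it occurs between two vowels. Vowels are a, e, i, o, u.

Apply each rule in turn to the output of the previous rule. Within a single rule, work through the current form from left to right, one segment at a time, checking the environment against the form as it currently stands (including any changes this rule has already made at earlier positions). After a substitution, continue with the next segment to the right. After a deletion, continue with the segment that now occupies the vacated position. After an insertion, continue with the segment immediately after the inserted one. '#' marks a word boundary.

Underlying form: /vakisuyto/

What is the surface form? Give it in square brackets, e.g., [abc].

(1) Velar Fronting: [vakisuyto] → [vasisuyto]
(2) Geminate Reduction: no change — [vasisuyto]
(3) Voicing Between Vowels: [vasisuyto] → [vazizuyto]

[vazizuyto]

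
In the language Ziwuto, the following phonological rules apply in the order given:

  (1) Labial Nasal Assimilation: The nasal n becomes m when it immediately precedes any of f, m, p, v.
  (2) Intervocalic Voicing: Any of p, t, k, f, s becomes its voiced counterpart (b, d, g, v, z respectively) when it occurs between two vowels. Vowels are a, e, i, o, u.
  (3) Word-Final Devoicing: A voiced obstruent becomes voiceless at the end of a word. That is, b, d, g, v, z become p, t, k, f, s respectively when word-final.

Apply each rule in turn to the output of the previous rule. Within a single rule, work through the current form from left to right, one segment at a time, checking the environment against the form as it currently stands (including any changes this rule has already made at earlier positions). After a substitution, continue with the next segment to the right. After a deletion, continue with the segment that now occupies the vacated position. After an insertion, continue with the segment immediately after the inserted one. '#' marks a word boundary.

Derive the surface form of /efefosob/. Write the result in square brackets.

[evevozop]

(1) Labial Nasal Assimilation: no change — [efefosob]
(2) Intervocalic Voicing: [efefosob] → [evevozob]
(3) Word-Final Devoicing: [evevozob] → [evevozop]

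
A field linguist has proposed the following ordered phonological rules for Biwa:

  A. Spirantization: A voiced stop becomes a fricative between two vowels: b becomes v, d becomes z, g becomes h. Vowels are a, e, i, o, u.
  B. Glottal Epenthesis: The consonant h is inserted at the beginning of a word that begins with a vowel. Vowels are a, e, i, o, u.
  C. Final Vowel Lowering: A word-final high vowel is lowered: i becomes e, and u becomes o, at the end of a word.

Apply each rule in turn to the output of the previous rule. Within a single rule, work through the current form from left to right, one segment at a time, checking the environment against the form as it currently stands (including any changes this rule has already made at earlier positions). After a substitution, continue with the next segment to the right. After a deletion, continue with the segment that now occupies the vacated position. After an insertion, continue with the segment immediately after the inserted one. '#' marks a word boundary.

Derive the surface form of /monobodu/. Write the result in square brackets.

[monovozo]

A Spirantization: [monobodu] → [monovozu]
B Glottal Epenthesis: no change — [monovozu]
C Final Vowel Lowering: [monovozu] → [monovozo]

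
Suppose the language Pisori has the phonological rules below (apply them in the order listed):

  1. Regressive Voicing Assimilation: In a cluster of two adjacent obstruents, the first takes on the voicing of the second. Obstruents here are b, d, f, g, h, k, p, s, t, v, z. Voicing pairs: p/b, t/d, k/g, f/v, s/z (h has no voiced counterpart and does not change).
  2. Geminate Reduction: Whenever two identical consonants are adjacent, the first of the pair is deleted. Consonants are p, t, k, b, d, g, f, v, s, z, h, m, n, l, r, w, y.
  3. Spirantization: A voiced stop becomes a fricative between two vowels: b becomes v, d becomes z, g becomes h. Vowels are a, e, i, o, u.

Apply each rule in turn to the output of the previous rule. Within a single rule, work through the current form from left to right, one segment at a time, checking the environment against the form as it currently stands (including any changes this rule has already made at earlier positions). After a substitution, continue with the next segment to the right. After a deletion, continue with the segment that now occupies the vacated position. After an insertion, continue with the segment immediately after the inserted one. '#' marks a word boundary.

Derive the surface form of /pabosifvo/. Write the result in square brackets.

1 Regressive Voicing Assimilation: [pabosifvo] → [pabosivvo]
2 Geminate Reduction: [pabosivvo] → [pabosivo]
3 Spirantization: [pabosivo] → [pavosivo]

[pavosivo]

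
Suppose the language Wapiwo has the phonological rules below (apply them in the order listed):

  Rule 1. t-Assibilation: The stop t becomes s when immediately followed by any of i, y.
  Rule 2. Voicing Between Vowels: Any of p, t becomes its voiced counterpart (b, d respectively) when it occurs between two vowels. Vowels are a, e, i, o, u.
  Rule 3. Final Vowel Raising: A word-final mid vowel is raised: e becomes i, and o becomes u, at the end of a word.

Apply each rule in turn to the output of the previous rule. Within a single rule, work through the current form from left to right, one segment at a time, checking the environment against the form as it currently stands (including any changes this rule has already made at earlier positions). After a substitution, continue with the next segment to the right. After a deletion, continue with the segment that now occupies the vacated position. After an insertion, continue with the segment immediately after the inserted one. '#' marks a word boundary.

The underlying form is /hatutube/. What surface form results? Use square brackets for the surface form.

[hadudubi]

Rule 1 t-Assibilation: no change — [hatutube]
Rule 2 Voicing Between Vowels: [hatutube] → [hadudube]
Rule 3 Final Vowel Raising: [hadudube] → [hadudubi]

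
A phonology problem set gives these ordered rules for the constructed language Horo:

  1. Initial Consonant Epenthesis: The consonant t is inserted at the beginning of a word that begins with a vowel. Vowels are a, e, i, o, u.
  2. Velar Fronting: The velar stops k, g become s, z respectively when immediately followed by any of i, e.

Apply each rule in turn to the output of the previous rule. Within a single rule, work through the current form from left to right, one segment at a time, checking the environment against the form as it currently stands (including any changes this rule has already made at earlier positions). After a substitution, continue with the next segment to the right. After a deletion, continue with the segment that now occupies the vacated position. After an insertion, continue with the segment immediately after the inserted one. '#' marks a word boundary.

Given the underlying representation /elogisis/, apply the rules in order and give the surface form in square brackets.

[telozisis]

1 Initial Consonant Epenthesis: [elogisis] → [telogisis]
2 Velar Fronting: [telogisis] → [telozisis]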